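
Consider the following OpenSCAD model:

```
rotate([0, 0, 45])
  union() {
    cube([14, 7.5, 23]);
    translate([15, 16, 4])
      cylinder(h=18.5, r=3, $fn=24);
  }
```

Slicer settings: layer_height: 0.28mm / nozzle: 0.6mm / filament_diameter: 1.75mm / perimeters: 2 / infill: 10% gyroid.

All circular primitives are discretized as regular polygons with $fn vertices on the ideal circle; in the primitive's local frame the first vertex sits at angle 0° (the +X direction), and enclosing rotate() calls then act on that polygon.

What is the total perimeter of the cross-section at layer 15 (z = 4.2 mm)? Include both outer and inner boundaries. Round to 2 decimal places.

At z = 4.2 mm: the cube (footprint 14×7.5) is included at this height (perimeter 43.00 mm); the cylinder at (15, 16): section is a regular 24-gon, circumradius r=3 (perimeter = 2·24·3.000·sin(180°/24) = 18.80 mm); Combining (union): the 2 present regions are separate (no shared area or edge), so areas and boundary lengths simply add and each stays a separate island — boundary = 61.80 mm; (rotated 45° about Z; rotation is an isometry so areas/perimeters/island counts are preserved). Overall, the cross-section has 2 separate islands. Total boundary length (outer) = 61.80 mm.

61.80 mm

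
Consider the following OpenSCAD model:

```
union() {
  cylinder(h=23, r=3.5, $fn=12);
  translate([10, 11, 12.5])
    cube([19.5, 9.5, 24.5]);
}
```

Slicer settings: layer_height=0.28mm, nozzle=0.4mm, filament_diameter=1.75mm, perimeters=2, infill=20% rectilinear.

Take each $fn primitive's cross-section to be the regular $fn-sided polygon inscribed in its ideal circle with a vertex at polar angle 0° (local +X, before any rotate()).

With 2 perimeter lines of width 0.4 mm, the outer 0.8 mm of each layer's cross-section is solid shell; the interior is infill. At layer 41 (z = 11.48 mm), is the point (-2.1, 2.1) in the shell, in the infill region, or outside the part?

At z = 11.48 mm: the r=3.5 cylinder contributes a regular 12-gon of circumradius 3.5; the cube at (10, 11) is absent (z outside [12.5, 37]); Combining (union): only the r=3.5 cylinder is present, so the union is just that shape — 1 connected region. Overall, the cross-section is a single solid region. The nearest boundary edge runs (-1.75, 3.03)→(-3.03, 1.75); distance from the point to it = 0.41 mm. The point is inside the cross-section, 0.41 mm from the nearest boundary — within the 0.8 mm shell band (2 × 0.4).

shell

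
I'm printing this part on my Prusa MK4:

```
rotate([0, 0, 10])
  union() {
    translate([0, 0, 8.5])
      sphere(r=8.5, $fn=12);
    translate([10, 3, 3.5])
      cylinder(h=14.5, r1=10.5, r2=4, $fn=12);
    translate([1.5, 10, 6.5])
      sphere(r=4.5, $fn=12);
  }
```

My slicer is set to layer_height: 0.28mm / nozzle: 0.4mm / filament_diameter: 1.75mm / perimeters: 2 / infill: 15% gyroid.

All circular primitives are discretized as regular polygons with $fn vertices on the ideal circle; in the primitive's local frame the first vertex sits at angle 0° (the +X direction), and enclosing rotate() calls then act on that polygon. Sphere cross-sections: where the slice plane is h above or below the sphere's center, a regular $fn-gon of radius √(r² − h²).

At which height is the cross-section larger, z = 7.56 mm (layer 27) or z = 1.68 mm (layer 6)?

layer 27 (z = 7.56 mm)

Layer 27 (z = 7.56): the sphere: section is a regular 12-gon, circumradius = √(r²−h²) = √(8.5²−0.94²) = 8.448 (area = (12/2)·8.448²·sin(360°/12) = 214.10 mm²); the cone at (10, 3): at t=0.280 of its height the radius interpolates to r₁+(r₂−r₁)t = 8.680, giving a regular 12-gon of that circumradius (area = (12/2)·8.680²·sin(360°/12) = 226.03 mm²); the sphere at (1.5, 10): section is a regular 12-gon, circumradius = √(r²−h²) = √(4.5²−1.06²) = 4.373 (area = (12/2)·4.373²·sin(360°/12) = 57.38 mm²); Combining (union): the regions partially overlap — summed areas 497.51 mm² minus the doubly-counted overlap 73.54 mm² gives 423.97 mm² — area = 423.97 mm²; (rotated 10° about Z; rotation is an isometry so areas/perimeters/island counts are preserved). So its area = 423.97 mm². Layer 6 (z = 1.68): the r=8.5 sphere contributes a regular 12-gon of circumradius √(8.5²−6.82²) = 5.073 (area = (12/2)·5.073²·sin(360°/12) = 77.21 mm²); the cone at (10, 3) is not intersected at this z (z outside [3.5, 18]); the sphere at (1.5, 10) does not reach this height (|z−center|=4.820 > r=4.5); Taking the union: only the r=8.5 sphere is present, so the union is just that shape — area = 77.21 mm²; (rotated 10° about Z; rotation is an isometry so areas/perimeters/island counts are preserved). So its area = 77.21 mm². Layer 27 is larger (423.97 vs 77.21 mm²).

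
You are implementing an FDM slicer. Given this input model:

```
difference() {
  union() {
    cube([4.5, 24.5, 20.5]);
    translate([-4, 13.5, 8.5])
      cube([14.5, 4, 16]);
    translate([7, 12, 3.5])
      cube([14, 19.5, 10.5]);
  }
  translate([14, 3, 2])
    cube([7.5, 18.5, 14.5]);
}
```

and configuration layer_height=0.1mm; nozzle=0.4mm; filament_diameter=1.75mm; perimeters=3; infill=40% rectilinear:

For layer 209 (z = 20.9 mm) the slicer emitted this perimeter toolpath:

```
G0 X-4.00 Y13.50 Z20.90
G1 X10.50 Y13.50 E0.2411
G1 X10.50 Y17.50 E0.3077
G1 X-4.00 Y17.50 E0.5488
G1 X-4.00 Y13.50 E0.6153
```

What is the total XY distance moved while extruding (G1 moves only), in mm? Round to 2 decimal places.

Sum the Euclidean lengths of each G1 segment: total = 37.00 mm.

37.00 mm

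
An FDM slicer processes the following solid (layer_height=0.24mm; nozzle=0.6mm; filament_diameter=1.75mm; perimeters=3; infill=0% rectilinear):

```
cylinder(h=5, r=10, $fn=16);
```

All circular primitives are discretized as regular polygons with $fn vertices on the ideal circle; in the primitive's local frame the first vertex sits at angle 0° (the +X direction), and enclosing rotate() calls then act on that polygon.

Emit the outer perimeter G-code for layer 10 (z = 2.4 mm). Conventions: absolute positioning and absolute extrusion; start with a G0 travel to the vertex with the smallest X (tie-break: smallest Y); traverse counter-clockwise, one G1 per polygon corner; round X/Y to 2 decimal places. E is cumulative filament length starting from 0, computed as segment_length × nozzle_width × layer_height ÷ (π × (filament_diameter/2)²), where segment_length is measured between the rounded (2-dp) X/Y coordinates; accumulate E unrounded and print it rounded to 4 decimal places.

At z = 2.4 mm: the cylinder: section is a regular 16-gon, circumradius r=10. The outline is a single polygon with 16 vertices. Extrusion per mm of travel: 0.6 × 0.24 / (π × 0.875²) = 0.059868. Accumulating E over each segment gives final E = 3.7378.

G0 X-10.00 Y0.00 Z2.40
G1 X-9.24 Y-3.83 E0.2338
G1 X-7.07 Y-7.07 E0.4672
G1 X-3.83 Y-9.24 E0.7007
G1 X0.00 Y-10.00 E0.9345
G1 X3.83 Y-9.24 E1.1682
G1 X7.07 Y-7.07 E1.4017
G1 X9.24 Y-3.83 E1.6351
G1 X10.00 Y0.00 E1.8689
G1 X9.24 Y3.83 E2.1027
G1 X7.07 Y7.07 E2.3361
G1 X3.83 Y9.24 E2.5696
G1 X0.00 Y10.00 E2.8034
G1 X-3.83 Y9.24 E3.0371
G1 X-7.07 Y7.07 E3.2706
G1 X-9.24 Y3.83 E3.5040
G1 X-10.00 Y0.00 E3.7378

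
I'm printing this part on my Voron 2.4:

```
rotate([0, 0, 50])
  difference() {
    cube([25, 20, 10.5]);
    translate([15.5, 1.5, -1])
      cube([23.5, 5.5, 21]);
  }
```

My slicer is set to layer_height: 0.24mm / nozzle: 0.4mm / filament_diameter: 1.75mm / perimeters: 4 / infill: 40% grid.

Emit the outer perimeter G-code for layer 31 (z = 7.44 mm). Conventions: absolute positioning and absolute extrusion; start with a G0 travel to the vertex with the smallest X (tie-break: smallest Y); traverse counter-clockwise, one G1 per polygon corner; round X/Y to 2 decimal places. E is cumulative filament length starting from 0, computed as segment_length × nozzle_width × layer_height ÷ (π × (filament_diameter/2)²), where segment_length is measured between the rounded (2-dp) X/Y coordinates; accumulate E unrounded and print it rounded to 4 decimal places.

G0 X-15.32 Y12.86 Z7.44
G1 X0.00 Y0.00 E0.7983
G1 X16.07 Y19.15 E1.7961
G1 X14.92 Y20.12 E1.8561
G1 X8.81 Y12.84 E2.2355
G1 X4.60 Y16.37 E2.4548
G1 X10.71 Y23.65 E2.8341
G1 X0.75 Y32.01 E3.3531
G1 X-15.32 Y12.86 E4.3509

At z = 7.44 mm: the 25×20 cube contributes its full rectangle; the cube at (15.5, 1.5) (footprint 23.5×5.5) is included at this height; Taking the first minus the rest: starting from the 25×20 cube, the 23.5×5.5 cube at (15.5, 1.5) partially overlaps it — only the 52.25 mm² overlap (of its 129.25 mm²) is removed, clipping the outline — 1 connected region; (rotated 50° about Z; rotation is an isometry so areas/perimeters/island counts are preserved). The outline is a single polygon with 8 vertices. Extrusion per mm of travel: 0.4 × 0.24 / (π × 0.875²) = 0.039912. Accumulating E over each segment gives final E = 4.3509.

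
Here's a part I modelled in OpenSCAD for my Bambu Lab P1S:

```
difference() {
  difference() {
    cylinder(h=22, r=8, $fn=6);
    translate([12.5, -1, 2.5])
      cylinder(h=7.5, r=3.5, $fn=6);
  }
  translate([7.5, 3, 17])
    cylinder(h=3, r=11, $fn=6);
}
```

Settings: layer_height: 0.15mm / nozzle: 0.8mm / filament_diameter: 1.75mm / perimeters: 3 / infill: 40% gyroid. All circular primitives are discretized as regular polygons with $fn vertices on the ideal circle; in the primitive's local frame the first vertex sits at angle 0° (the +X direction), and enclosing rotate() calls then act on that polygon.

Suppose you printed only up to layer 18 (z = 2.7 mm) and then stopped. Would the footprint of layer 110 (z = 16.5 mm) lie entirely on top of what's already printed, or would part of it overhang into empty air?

Compare the two slices. At z = 2.7: the cylinder: section is a regular 6-gon, circumradius r=8 (area = (6/2)·8.000²·sin(360°/6) = 166.28 mm²); the r=3.5 cylinder at (12.5, -1) gives a regular 6-gon of circumradius 3.5 (constant along its height) (area = (6/2)·3.500²·sin(360°/6) = 31.83 mm²); After the difference (first − rest): starting from the r=8 cylinder (166.28 mm²), the r=3.5 cylinder at (12.5, -1) misses the remaining region (no effect) — area = 166.28 mm²; the cylinder at (7.5, 3) is not intersected at this z (z outside [17, 20]); After the difference (first − rest): none of the subtracted shapes is present at this height, so that combined region is unchanged — area = 166.28 mm². At z = 16.5: the cylinder: section is a regular 6-gon, circumradius r=8 (area = (6/2)·8.000²·sin(360°/6) = 166.28 mm²); the cylinder at (12.5, -1) is not intersected at this z (z outside [2.5, 10]); Subtracting the remaining from the first: none of the subtracted shapes is present at this height, so the r=8 cylinder is unchanged — area = 166.28 mm²; the cylinder at (7.5, 3) is absent (z outside [17, 20]); After the difference (first − rest): none of the subtracted shapes is present at this height, so the result so far is unchanged — area = 166.28 mm². Checking containment: the cross-section at z = 16.5 is a subset of the cross-section at z = 2.7.

entirely on top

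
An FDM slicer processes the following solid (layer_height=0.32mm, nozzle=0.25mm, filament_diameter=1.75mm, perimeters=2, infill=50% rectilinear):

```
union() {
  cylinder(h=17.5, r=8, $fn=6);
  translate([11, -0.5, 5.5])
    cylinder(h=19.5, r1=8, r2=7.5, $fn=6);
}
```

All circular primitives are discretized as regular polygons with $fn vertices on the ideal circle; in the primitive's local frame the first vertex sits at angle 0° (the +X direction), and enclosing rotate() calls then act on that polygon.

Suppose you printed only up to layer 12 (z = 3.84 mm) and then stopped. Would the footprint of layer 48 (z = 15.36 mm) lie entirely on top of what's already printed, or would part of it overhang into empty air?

part overhangs

Compare the two slices. At z = 3.84: the cylinder: section is a regular 6-gon, circumradius r=8 (area = (6/2)·8.000²·sin(360°/6) = 166.28 mm²); the cone at (11, -0.5) does not reach this height (z outside [5.5, 25]); Merging all regions: only the r=8 cylinder is present, so the union is just that shape — area = 166.28 mm². At z = 15.36: the r=8 cylinder gives a regular 6-gon of circumradius 8 (constant along its height) (area = (6/2)·8.000²·sin(360°/6) = 166.28 mm²); the cone at (11, -0.5): at t=0.506 of its height the radius interpolates to r₁+(r₂−r₁)t = 7.747, giving a regular 6-gon of that circumradius (area = (6/2)·7.747²·sin(360°/6) = 155.93 mm²); Taking the union: the regions partially overlap — summed areas 322.21 mm² minus the doubly-counted overlap 19.44 mm² gives 302.77 mm² — area = 302.77 mm². Checking containment: at z = 15.36 the cross-section extends beyond the z = 3.84 cross-section by about 136.49 mm².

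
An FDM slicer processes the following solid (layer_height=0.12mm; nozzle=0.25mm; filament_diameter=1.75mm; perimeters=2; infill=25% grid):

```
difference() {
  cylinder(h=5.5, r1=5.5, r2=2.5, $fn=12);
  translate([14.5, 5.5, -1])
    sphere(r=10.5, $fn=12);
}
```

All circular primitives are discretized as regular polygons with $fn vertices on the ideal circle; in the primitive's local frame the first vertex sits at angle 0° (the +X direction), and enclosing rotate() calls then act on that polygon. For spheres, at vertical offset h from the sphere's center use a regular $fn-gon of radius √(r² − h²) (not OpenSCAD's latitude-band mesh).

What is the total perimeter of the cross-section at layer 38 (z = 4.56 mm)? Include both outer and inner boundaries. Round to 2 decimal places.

At z = 4.56 mm: the cone: at t=0.829 of its height the radius interpolates to r₁+(r₂−r₁)t = 3.013, giving a regular 12-gon of that circumradius (perimeter = 2·12·3.013·sin(180°/12) = 18.71 mm); the r=10.5 sphere at (14.5, 5.5) slices to a regular 12-gon of circumradius 8.907 (√(r²−h²) with h=5.56 from center) (perimeter = 2·12·8.907·sin(180°/12) = 55.33 mm); After the difference (first − rest): starting from the cone, the r=10.5 sphere at (14.5, 5.5) misses the remaining region (no effect) — boundary = 18.71 mm. Overall, the cross-section is a single solid region. Total boundary length (outer) = 18.71 mm.

18.71 mm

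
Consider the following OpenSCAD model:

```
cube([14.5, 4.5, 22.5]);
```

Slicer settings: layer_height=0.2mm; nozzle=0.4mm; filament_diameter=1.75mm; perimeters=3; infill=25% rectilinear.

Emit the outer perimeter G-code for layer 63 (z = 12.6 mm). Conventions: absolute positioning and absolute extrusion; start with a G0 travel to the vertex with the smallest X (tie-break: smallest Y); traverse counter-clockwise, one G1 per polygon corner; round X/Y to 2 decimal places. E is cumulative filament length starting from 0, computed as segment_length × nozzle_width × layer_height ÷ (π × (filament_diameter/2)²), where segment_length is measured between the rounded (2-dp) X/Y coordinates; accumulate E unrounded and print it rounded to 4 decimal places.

At z = 12.6 mm: the cube (footprint 14.5×4.5) is included at this height. The outline is a single polygon with 4 vertices. Extrusion per mm of travel: 0.4 × 0.2 / (π × 0.875²) = 0.033260. Accumulating E over each segment gives final E = 1.2639.

G0 X0.00 Y0.00 Z12.60
G1 X14.50 Y0.00 E0.4823
G1 X14.50 Y4.50 E0.6319
G1 X0.00 Y4.50 E1.1142
G1 X0.00 Y0.00 E1.2639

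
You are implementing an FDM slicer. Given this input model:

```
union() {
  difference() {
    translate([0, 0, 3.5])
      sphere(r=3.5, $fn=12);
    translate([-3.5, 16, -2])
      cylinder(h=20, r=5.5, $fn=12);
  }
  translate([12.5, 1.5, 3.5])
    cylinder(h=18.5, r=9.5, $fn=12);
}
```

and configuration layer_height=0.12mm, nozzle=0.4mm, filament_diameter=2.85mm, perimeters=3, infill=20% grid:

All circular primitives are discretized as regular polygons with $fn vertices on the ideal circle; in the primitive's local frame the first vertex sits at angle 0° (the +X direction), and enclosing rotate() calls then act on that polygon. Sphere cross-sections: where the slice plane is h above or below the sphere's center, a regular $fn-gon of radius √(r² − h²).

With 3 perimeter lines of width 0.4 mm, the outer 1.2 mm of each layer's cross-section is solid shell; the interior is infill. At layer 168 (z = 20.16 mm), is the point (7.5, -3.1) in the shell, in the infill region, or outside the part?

infill

At z = 20.16 mm: the sphere does not reach this height (|z−center|=16.660 > r=3.5); the cylinder at (-3.5, 16) is absent (z outside [-2, 18]); Subtracting the remaining from the first: the first operand is absent here, so nothing remains; the cylinder at (12.5, 1.5): section is a regular 12-gon, circumradius r=9.5; Taking the union: only the r=9.5 cylinder at (12.5, 1.5) is present, so the union is just that shape — 1 connected region. Overall, the cross-section is a single solid region. The nearest boundary edge runs (4.27, -3.25)→(7.75, -6.73); distance from the point to it = 2.39 mm. The point is inside the cross-section and 2.39 mm from the nearest boundary — more than the 1.2 mm shell width (3 × 0.4), so it's in the infill interior.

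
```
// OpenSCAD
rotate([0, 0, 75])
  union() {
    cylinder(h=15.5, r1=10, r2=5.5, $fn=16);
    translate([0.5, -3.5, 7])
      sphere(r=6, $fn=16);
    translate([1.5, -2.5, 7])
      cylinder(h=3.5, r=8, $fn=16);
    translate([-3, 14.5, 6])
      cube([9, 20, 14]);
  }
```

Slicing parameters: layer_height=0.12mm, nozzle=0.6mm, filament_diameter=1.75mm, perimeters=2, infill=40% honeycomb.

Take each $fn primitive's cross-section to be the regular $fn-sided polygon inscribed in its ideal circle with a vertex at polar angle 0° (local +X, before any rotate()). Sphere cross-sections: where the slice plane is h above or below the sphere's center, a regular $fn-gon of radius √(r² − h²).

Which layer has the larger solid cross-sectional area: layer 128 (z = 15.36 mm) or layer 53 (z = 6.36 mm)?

Layer 128 (z = 15.36): the cone contributes a regular 16-gon of circumradius 5.541 (interpolated between r1=10 and r2=5.5 at t=0.991) (area = (16/2)·5.541²·sin(360°/16) = 93.98 mm²); the sphere at (0.5, -3.5) is absent (|z−center|=8.360 > r=6); the cylinder at (1.5, -2.5) is absent (z outside [7, 10.5]); the cube at (-3, 14.5) (footprint 9×20) is included at this height (area 180.00 mm²); Merging all regions: the 2 present regions are separate (no shared area or edge), so areas and boundary lengths simply add and each stays a separate island — area = 273.98 mm²; (whole slice rotated 75° about Z — lengths, areas and connectivity unchanged). So its area = 273.98 mm². Layer 53 (z = 6.36): the cone contributes a regular 16-gon of circumradius 8.154 (interpolated between r1=10 and r2=5.5 at t=0.410) (area = (16/2)·8.154²·sin(360°/16) = 203.53 mm²); the r=6 sphere at (0.5, -3.5) slices to a regular 16-gon of circumradius 5.966 (√(r²−h²) with h=0.64 from center) (area = (16/2)·5.966²·sin(360°/16) = 108.96 mm²); the cylinder at (1.5, -2.5) is absent (z outside [7, 10.5]); the cube at (-3, 14.5) is present — its section is the full 9×20 rectangle (area 180.00 mm²); Combining (union): the regions partially overlap — summed areas 492.49 mm² minus the doubly-counted overlap 97.73 mm² gives 394.75 mm² — area = 394.75 mm²; (whole slice rotated 75° about Z — lengths, areas and connectivity unchanged). So its area = 394.75 mm². Layer 53 is larger (394.75 vs 273.98 mm²).

layer 53 (z = 6.36 mm)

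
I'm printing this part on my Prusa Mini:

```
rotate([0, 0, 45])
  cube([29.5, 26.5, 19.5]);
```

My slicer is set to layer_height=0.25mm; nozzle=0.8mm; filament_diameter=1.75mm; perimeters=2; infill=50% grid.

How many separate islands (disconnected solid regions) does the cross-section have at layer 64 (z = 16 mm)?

1

At z = 16 mm: the cube is present — its section is the full 29.5×26.5 rectangle; (whole slice rotated 45° about Z — lengths, areas and connectivity unchanged). Overall, the cross-section is a single solid region. Island count = 1.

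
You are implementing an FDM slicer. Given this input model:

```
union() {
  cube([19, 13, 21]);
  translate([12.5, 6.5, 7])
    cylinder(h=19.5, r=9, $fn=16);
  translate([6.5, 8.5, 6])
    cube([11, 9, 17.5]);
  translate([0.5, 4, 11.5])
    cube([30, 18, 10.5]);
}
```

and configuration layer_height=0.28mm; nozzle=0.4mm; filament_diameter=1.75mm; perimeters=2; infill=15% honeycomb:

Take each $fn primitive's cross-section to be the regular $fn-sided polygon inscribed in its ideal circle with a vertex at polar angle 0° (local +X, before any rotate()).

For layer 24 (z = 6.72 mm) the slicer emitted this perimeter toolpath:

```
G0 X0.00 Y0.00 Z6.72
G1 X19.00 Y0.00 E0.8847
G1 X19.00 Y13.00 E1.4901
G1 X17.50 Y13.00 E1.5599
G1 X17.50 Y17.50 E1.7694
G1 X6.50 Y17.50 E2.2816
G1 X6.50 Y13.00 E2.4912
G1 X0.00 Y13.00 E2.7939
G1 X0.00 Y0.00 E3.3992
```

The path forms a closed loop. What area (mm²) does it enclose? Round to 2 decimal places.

296.50 mm²

Apply the shoelace formula to the sequence of (X, Y) vertices; enclosed area = 296.50 mm².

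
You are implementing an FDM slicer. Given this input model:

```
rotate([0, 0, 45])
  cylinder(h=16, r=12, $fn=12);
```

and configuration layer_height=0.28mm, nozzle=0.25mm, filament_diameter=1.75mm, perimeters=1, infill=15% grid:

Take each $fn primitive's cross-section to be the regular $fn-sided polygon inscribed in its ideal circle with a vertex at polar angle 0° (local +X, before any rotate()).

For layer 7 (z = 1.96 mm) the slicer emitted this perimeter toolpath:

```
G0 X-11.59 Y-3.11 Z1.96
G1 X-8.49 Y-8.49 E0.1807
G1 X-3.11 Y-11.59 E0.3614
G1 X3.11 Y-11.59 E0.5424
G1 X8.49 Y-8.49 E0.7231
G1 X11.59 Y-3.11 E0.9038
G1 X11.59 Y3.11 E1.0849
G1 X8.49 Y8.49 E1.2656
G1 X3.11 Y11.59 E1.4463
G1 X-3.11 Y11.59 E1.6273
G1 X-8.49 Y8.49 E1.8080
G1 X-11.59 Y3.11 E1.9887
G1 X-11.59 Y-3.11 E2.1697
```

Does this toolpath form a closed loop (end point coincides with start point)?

Start point (G0): (-11.59, -3.11). End point (last G1): the path returns to the start — closed.

yes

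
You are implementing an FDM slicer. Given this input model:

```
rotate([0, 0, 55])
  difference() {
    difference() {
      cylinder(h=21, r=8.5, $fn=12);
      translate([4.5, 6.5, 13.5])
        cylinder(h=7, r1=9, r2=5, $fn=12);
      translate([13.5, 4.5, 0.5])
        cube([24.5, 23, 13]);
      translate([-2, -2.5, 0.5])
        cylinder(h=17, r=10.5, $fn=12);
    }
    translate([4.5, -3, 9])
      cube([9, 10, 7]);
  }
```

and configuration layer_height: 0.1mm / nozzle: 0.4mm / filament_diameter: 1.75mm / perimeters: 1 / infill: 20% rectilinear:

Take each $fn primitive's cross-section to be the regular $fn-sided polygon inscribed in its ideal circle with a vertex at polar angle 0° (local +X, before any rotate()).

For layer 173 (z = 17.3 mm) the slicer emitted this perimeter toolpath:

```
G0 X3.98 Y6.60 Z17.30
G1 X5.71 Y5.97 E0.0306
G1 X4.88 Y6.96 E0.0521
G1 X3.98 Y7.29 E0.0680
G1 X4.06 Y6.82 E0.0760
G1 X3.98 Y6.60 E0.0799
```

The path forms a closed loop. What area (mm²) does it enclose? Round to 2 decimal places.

Apply the shoelace formula to the sequence of (X, Y) vertices; enclosed area = 0.88 mm².

0.88 mm²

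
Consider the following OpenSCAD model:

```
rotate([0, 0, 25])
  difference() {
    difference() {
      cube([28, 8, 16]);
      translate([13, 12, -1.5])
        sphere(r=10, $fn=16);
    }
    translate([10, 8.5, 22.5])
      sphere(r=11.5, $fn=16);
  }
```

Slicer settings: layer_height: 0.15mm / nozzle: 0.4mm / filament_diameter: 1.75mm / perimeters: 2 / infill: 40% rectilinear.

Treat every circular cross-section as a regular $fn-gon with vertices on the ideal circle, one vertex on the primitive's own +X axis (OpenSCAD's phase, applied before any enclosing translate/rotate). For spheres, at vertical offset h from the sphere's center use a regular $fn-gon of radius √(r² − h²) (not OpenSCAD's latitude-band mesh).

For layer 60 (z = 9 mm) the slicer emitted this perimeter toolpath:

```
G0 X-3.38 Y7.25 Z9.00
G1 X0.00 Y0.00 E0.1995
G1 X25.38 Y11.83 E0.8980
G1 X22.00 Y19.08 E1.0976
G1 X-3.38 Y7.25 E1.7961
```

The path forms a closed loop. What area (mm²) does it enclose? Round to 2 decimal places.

Apply the shoelace formula to the sequence of (X, Y) vertices; enclosed area = 223.99 mm².

223.99 mm²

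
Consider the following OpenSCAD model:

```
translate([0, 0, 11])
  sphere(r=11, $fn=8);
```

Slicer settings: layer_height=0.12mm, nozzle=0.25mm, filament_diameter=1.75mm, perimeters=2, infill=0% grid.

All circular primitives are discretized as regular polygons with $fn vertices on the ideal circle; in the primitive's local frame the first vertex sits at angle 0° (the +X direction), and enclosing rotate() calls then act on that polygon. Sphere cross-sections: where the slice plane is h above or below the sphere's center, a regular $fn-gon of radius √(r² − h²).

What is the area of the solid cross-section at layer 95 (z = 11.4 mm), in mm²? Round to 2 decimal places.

At z = 11.4 mm: the r=11 sphere contributes a regular 8-gon of circumradius √(11²−0.4²) = 10.993 (area = (8/2)·10.993²·sin(360°/8) = 341.79 mm²). Overall, the cross-section is a single solid region. Net area = 341.79 mm².

341.79 mm²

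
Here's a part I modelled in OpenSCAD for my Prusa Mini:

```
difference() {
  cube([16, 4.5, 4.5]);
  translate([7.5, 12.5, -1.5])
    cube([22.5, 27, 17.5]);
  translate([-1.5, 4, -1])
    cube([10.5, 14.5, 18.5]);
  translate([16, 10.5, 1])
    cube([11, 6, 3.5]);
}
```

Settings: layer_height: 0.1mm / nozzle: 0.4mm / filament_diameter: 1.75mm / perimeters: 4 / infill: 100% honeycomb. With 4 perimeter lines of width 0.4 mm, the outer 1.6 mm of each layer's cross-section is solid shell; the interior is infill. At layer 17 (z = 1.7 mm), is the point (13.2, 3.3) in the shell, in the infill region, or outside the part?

shell

At z = 1.7 mm: the 16×4.5 cube contributes its full rectangle; the cube at (7.5, 12.5) (footprint 22.5×27) is included at this height; the cube at (-1.5, 4) is present — its section is the full 10.5×14.5 rectangle; the 11×6 cube at (16, 10.5) contributes its full rectangle; Taking the first minus the rest: starting from the 16×4.5 cube, the 22.5×27 cube at (7.5, 12.5) misses the remaining region (no effect); the 10.5×14.5 cube at (-1.5, 4) partially overlaps it — only the 4.50 mm² overlap (of its 152.25 mm²) is removed, clipping the outline; the 11×6 cube at (16, 10.5) misses the remaining region (no effect) — 1 connected region. Overall, the cross-section is a single solid region. The nearest boundary edge runs (9.00, 4.50)→(16.00, 4.50); distance from the point to it = 1.20 mm. The point is inside the cross-section, 1.20 mm from the nearest boundary — within the 1.6 mm shell band (4 × 0.4).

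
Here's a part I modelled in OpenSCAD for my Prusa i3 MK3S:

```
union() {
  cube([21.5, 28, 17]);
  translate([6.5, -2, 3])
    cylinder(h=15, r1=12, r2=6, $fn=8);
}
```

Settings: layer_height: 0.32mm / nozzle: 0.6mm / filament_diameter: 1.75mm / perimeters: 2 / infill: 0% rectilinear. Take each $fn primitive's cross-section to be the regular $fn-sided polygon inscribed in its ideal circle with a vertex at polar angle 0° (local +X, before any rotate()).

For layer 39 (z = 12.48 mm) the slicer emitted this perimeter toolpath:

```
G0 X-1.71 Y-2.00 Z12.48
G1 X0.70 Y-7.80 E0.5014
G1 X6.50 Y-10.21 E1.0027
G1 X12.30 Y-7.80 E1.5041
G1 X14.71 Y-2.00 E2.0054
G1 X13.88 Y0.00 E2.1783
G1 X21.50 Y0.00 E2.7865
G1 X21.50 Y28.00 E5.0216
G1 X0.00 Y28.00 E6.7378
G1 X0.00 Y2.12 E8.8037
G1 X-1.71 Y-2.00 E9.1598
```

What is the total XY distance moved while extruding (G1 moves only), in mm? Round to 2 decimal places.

Sum the Euclidean lengths of each G1 segment: total = 114.75 mm.

114.75 mm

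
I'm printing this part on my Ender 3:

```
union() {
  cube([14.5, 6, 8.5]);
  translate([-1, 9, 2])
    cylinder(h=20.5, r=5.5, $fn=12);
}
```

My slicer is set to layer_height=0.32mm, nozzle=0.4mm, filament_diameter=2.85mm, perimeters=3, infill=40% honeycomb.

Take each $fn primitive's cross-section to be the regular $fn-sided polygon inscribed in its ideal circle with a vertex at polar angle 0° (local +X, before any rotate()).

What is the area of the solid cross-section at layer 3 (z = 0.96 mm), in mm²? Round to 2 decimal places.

87.00 mm²

At z = 0.96 mm: the cube (footprint 14.5×6) is included at this height (area 87.00 mm²); the cylinder at (-1, 9) is not intersected at this z (z outside [2, 22.5]); Combining (union): only the 14.5×6 cube is present, so the union is just that shape — area = 87.00 mm². Overall, the cross-section is a single solid region. Net area = 87.00 mm².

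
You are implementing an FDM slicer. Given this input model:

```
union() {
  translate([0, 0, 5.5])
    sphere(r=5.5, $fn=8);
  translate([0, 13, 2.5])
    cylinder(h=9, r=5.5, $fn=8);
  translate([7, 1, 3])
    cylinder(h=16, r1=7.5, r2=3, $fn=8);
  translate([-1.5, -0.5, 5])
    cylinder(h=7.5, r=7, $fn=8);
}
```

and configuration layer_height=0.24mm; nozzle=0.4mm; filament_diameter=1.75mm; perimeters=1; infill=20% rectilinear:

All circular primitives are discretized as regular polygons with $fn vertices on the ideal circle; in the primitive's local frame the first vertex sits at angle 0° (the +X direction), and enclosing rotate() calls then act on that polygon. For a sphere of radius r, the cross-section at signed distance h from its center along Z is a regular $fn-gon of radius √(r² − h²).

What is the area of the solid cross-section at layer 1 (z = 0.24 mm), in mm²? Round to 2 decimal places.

7.30 mm²

At z = 0.24 mm: the sphere: section is a regular 8-gon, circumradius = √(r²−h²) = √(5.5²−5.26²) = 1.607 (area = (8/2)·1.607²·sin(360°/8) = 7.30 mm²); the cylinder at (0, 13) is not intersected at this z (z outside [2.5, 11.5]); the cone at (7, 1) is not intersected at this z (z outside [3, 19]); the cylinder at (-1.5, -0.5) does not reach this height (z outside [5, 12.5]); Taking the union: only the r=5.5 sphere is present, so the union is just that shape — area = 7.30 mm². Overall, the cross-section is a single solid region. Net area = 7.30 mm².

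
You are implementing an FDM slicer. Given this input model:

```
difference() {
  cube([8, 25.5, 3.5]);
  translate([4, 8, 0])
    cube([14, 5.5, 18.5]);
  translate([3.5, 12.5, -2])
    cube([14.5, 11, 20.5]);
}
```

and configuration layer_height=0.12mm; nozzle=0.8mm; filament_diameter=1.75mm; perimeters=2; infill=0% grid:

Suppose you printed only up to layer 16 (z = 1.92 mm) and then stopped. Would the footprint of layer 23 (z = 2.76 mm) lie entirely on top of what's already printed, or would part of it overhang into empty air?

Compare the two slices. At z = 1.92: the cube (footprint 8×25.5) is included at this height (area 204.00 mm²); the cube at (4, 8) is present — its section is the full 14×5.5 rectangle (area 77.00 mm²); the cube at (3.5, 12.5) is present — its section is the full 14.5×11 rectangle (area 159.50 mm²); After the difference (first − rest): starting from the 8×25.5 cube (204.00 mm²), the 14×5.5 cube at (4, 8) partially overlaps it — only the 22.00 mm² overlap (of its 77.00 mm²) is removed, clipping the outline; the 14.5×11 cube at (3.5, 12.5) partially overlaps it — only the 45.50 mm² overlap (of its 159.50 mm²) is removed, clipping the outline — area = 136.50 mm². At z = 2.76: the cube (footprint 8×25.5) is included at this height (area 204.00 mm²); the 14×5.5 cube at (4, 8) contributes its full rectangle (area 77.00 mm²); the cube at (3.5, 12.5) is present — its section is the full 14.5×11 rectangle (area 159.50 mm²); Subtracting the remaining from the first: starting from the 8×25.5 cube (204.00 mm²), the 14×5.5 cube at (4, 8) partially overlaps it — only the 22.00 mm² overlap (of its 77.00 mm²) is removed, clipping the outline; the 14.5×11 cube at (3.5, 12.5) partially overlaps it — only the 45.50 mm² overlap (of its 159.50 mm²) is removed, clipping the outline — area = 136.50 mm². Checking containment: the cross-section at z = 2.76 is a subset of the cross-section at z = 1.92.

entirely on top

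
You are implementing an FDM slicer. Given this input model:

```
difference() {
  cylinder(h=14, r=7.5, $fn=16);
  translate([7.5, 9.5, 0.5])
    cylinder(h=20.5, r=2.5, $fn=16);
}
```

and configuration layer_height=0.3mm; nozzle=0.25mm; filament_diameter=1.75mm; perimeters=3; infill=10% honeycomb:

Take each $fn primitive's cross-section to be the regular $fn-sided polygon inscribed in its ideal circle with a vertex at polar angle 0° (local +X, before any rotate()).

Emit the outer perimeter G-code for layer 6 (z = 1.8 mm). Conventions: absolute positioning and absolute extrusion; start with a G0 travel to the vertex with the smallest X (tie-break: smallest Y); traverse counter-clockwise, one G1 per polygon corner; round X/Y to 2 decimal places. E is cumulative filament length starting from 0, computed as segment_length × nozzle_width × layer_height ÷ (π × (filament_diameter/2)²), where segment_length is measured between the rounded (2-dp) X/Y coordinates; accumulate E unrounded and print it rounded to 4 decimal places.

G0 X-7.50 Y0.00 Z1.80
G1 X-6.93 Y-2.87 E0.0912
G1 X-5.30 Y-5.30 E0.1825
G1 X-2.87 Y-6.93 E0.2737
G1 X0.00 Y-7.50 E0.3650
G1 X2.87 Y-6.93 E0.4562
G1 X5.30 Y-5.30 E0.5474
G1 X6.93 Y-2.87 E0.6387
G1 X7.50 Y0.00 E0.7299
G1 X6.93 Y2.87 E0.8211
G1 X5.30 Y5.30 E0.9124
G1 X2.87 Y6.93 E1.0036
G1 X0.00 Y7.50 E1.0949
G1 X-2.87 Y6.93 E1.1861
G1 X-5.30 Y5.30 E1.2773
G1 X-6.93 Y2.87 E1.3686
G1 X-7.50 Y0.00 E1.4598

At z = 1.8 mm: the r=7.5 cylinder gives a regular 16-gon of circumradius 7.5 (constant along its height); the cylinder at (7.5, 9.5): section is a regular 16-gon, circumradius r=2.5; After the difference (first − rest): starting from the r=7.5 cylinder, the r=2.5 cylinder at (7.5, 9.5) misses the remaining region (no effect) — 1 connected region. The outline is a single polygon with 16 vertices. Extrusion per mm of travel: 0.25 × 0.3 / (π × 0.875²) = 0.031181. Accumulating E over each segment gives final E = 1.4598.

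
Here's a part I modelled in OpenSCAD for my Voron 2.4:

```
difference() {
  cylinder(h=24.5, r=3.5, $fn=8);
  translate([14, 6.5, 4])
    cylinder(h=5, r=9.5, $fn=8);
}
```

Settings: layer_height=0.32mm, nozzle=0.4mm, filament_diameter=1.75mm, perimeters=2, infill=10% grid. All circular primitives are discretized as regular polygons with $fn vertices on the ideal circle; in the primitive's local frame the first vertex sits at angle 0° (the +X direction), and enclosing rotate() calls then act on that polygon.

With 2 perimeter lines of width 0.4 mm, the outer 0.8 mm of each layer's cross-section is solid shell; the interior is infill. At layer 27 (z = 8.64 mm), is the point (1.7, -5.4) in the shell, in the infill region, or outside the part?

At z = 8.64 mm: the r=3.5 cylinder gives a regular 8-gon of circumradius 3.5 (constant along its height); the r=9.5 cylinder at (14, 6.5) contributes a regular 8-gon of circumradius 9.5; Subtracting the remaining from the first: starting from the r=3.5 cylinder, the r=9.5 cylinder at (14, 6.5) misses the remaining region (no effect) — 1 connected region. Overall, the cross-section is a single solid region. The nearest boundary edge runs (2.47, -2.47)→(-0.00, -3.50); distance from the point to it = 2.41 mm. The point is not inside any of the regions above, so it lies outside the cross-section (2.41 mm from the nearest boundary).

outside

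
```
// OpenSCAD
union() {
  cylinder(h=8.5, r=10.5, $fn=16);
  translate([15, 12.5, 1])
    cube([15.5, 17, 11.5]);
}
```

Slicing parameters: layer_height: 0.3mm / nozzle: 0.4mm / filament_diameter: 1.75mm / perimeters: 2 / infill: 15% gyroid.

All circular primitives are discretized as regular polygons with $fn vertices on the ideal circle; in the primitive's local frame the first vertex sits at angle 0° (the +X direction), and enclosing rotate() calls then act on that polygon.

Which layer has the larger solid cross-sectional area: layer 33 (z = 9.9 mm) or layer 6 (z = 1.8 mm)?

layer 6 (z = 1.8 mm)

Layer 33 (z = 9.9): the cylinder does not reach this height (z outside [0, 8.5]); the cube at (15, 12.5) (footprint 15.5×17) is included at this height (area 263.50 mm²); Taking the union: only the 15.5×17 cube at (15, 12.5) is present, so the union is just that shape — area = 263.50 mm². So its area = 263.50 mm². Layer 6 (z = 1.8): the r=10.5 cylinder gives a regular 16-gon of circumradius 10.5 (constant along its height) (area = (16/2)·10.500²·sin(360°/16) = 337.53 mm²); the cube at (15, 12.5) (footprint 15.5×17) is included at this height (area 263.50 mm²); Merging all regions: the 2 present regions are separate (no shared area or edge), so areas and boundary lengths simply add and each stays a separate island — area = 601.03 mm². So its area = 601.03 mm². Layer 6 is larger (601.03 vs 263.50 mm²).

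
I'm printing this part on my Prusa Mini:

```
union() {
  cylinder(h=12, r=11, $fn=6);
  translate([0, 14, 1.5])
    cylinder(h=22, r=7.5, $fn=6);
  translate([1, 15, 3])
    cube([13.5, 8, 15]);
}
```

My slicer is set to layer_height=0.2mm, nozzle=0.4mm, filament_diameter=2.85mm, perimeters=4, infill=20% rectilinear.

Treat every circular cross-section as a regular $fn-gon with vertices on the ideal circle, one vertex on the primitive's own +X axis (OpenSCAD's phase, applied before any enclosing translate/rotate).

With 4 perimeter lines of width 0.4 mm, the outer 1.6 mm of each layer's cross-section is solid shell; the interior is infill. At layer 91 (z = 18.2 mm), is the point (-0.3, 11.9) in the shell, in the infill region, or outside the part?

infill

At z = 18.2 mm: the cylinder is absent (z outside [0, 12]); the r=7.5 cylinder at (0, 14) contributes a regular 6-gon of circumradius 7.5; the cube at (1, 15) is not intersected at this z (z outside [3, 18]); Combining (union): only the r=7.5 cylinder at (0, 14) is present, so the union is just that shape — 1 connected region. Overall, the cross-section is a single solid region. The nearest boundary edge runs (-3.75, 7.50)→(3.75, 7.50); distance from the point to it = 4.40 mm. The point is inside the cross-section and 4.40 mm from the nearest boundary — more than the 1.6 mm shell width (4 × 0.4), so it's in the infill interior.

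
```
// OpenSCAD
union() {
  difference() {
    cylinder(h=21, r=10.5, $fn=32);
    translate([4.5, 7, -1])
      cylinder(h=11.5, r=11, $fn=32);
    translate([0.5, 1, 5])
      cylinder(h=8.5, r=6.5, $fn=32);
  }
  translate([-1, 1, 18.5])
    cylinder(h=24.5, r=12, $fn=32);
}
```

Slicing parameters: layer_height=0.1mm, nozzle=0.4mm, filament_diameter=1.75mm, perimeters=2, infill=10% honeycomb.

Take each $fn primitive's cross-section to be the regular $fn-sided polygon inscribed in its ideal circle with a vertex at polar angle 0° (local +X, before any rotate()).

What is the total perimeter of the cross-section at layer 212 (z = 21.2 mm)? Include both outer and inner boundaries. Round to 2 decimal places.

75.28 mm

At z = 21.2 mm: the cylinder is absent (z outside [0, 21]); the cylinder at (4.5, 7) does not reach this height (z outside [-1, 10.5]); the cylinder at (0.5, 1) does not reach this height (z outside [5, 13.5]); After the difference (first − rest): the first operand is absent here, so nothing remains; the r=12 cylinder at (-1, 1) contributes a regular 32-gon of circumradius 12 (perimeter = 2·32·12.000·sin(180°/32) = 75.28 mm); Taking the union: only the r=12 cylinder at (-1, 1) is present, so the union is just that shape — boundary = 75.28 mm. Overall, the cross-section is a single solid region. Total boundary length (outer) = 75.28 mm.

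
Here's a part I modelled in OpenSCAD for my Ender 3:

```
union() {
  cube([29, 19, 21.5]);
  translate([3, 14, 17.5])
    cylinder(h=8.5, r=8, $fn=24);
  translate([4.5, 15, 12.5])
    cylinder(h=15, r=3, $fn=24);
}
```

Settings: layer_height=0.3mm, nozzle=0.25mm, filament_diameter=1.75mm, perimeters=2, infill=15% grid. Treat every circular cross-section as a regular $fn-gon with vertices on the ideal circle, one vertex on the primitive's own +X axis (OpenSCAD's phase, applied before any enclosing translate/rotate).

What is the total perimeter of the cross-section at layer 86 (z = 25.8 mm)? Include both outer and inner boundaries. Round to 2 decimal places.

At z = 25.8 mm: the cube is absent (z outside [0, 21.5]); the r=8 cylinder at (3, 14) gives a regular 24-gon of circumradius 8 (constant along its height) (perimeter = 2·24·8.000·sin(180°/24) = 50.12 mm); the cylinder at (4.5, 15): section is a regular 24-gon, circumradius r=3 (perimeter = 2·24·3.000·sin(180°/24) = 18.80 mm); Combining (union): the r=3 cylinder at (4.5, 15) lies entirely inside the r=8 cylinder at (3, 14), so the union is just the r=8 cylinder at (3, 14) — boundary = 50.12 mm. Overall, the cross-section is a single solid region. Total boundary length (outer) = 50.12 mm.

50.12 mm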